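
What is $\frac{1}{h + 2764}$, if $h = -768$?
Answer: $\frac{1}{1996} \approx 0.000501$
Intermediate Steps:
$\frac{1}{h + 2764} = \frac{1}{-768 + 2764} = \frac{1}{1996}$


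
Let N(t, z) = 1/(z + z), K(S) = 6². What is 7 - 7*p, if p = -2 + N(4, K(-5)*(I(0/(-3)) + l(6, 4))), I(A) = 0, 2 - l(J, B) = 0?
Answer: 3017/144 ≈ 20.951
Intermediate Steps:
K(S) = 36
l(J, B) = 2 (l(J, B) = 2 - 1*0 = 2 + 0 = 2)
N(t, z) = 1/(2*z)
p = -287/144 (p = -2 + 1/(2*((36*(0 + 2)))) = -2 + 1/(2*((36*2))) = -2 + (½)/72 = -2 + (½)*(1/72) = -2 + 1/144 = -287/144 ≈ -1.9931)
7 - 7*p = 7 - 7*(-287/144) = 7 + 2009/144 = 3017/144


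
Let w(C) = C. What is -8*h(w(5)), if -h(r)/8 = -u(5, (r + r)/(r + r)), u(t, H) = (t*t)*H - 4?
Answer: -1344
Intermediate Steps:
u(t, H) = -4 + H*t² (u(t, H) = t²*H - 4 = H*t² - 4 = -4 + H*t²)
h(r) = 168 (h(r) = -(-8)*(-4 + ((r + r)/(r + r))*5²) = -(-8)*(-4 + ((2*r)/((2*r)))*25) = -(-8)*(-4 + ((2*r)*(1/(2*r)))*25) = -(-8)*(-4 + 1*25) = -(-8)*(-4 + 25) = -(-8)*21 = -8*(-21) = 168)
-8*h(w(5)) = -8*168 = -1344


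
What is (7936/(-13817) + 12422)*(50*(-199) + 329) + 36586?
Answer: -1650716299636/13817 ≈ -1.1947e+8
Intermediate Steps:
(7936/(-13817) + 12422)*(50*(-199) + 329) + 36586 = (7936*(-1/13817) + 12422)*(-9950 + 329) + 36586 = (-7936/13817 + 12422)*(-9621) + 36586 = (171626838/13817)*(-9621) + 36586 = -1651221808398/13817 + 36586 = -1650716299636/13817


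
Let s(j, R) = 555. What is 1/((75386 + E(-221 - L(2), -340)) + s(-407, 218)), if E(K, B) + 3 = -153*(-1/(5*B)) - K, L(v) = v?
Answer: 100/7616091 ≈ 1.3130e-5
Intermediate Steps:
E(K, B) = -3 - K + 153/(5*B) (E(K, B) = -3 + (-153*(-1/(5*B)) - K) = -3 + (-(-153)/(5*B) - K) = -3 + (153/(5*B) - K) = -3 + (-K + 153/(5*B)) = -3 - K + 153/(5*B))
1/((75386 + E(-221 - L(2), -340)) + s(-407, 218)) = 1/((75386 + (-3 - (-221 - 1*2) + (153/5)/(-340))) + 555) = 1/((75386 + (-3 - (-221 - 2) + (153/5)*(-1/340))) + 555) = 1/((75386 + (-3 - 1*(-223) - 9/100)) + 555) = 1/((75386 + (-3 + 223 - 9/100)) + 555) = 1/((75386 + 21991/100) + 555) = 1/(7560591/100 + 555) = 1/(7616091/100) = 100/7616091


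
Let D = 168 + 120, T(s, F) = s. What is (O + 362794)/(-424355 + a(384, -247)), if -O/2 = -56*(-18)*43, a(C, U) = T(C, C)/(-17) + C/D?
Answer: -14081406/21643189 ≈ -0.65062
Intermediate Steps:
D = 288
a(C, U) = -271*C/4896 (a(C, U) = C/(-17) + C/288 = C*(-1/17) + C*(1/288) = -C/17 + C/288 = -271*C/4896)
O = -86688 (O = -2*(-56*(-18))*43 = -2016*43 = -2*43344 = -86688)
(O + 362794)/(-424355 + a(384, -247)) = (-86688 + 362794)/(-424355 - 271/4896*384) = 276106/(-424355 - 1084/51) = 276106/(-21643189/51) = 276106*(-51/21643189) = -14081406/21643189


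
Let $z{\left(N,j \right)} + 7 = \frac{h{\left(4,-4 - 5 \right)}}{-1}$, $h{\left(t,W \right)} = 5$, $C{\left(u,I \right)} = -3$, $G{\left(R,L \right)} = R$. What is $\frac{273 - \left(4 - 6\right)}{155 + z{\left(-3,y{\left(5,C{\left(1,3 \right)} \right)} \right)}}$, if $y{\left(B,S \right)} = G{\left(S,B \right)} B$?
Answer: $\frac{25}{13} \approx 1.9231$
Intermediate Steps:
$y{\left(B,S \right)} = B S$ ($y{\left(B,S \right)} = S B = B S$)
$z{\left(N,j \right)} = -12$ ($z{\left(N,j \right)} = -7 + \frac{5}{-1} = -7 + 5 \left(-1\right) = -7 - 5 = -12$)
$\frac{273 - \left(4 - 6\right)}{155 + z{\left(-3,y{\left(5,C{\left(1,3 \right)} \right)} \right)}} = \frac{273 - \left(4 - 6\right)}{155 - 12} = \frac{273 - -2}{143} = \left(273 + 2\right) \frac{1}{143} = 275 \cdot \frac{1}{143} = \frac{25}{13}$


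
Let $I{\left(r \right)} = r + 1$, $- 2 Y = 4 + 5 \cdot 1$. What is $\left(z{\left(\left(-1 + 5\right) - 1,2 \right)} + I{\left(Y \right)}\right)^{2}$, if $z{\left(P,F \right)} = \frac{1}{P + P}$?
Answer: $\frac{100}{9} \approx 11.111$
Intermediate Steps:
$z{\left(P,F \right)} = \frac{1}{2 P}$
$Y = - \frac{9}{2}$ ($Y = - \frac{4 + 5 \cdot 1}{2} = - \frac{4 + 5}{2} = \left(- \frac{1}{2}\right) 9 = - \frac{9}{2} \approx -4.5$)
$I{\left(r \right)} = 1 + r$
$\left(z{\left(\left(-1 + 5\right) - 1,2 \right)} + I{\left(Y \right)}\right)^{2} = \left(\frac{1}{2 \left(\left(-1 + 5\right) - 1\right)} + \left(1 - \frac{9}{2}\right)\right)^{2} = \left(\frac{1}{2 \left(4 - 1\right)} - \frac{7}{2}\right)^{2} = \left(\frac{1}{2 \cdot 3} - \frac{7}{2}\right)^{2} = \left(\frac{1}{2} \cdot \frac{1}{3} - \frac{7}{2}\right)^{2} = \left(\frac{1}{6} - \frac{7}{2}\right)^{2} = \left(- \frac{10}{3}\right)^{2} = \frac{100}{9}$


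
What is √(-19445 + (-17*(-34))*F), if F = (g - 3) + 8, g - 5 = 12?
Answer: I*√6729 ≈ 82.031*I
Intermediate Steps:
g = 17 (g = 5 + 12 = 17)
F = 22 (F = (17 - 3) + 8 = 14 + 8 = 22)
√(-19445 + (-17*(-34))*F) = √(-19445 - 17*(-34)*22) = √(-19445 + 578*22) = √(-19445 + 12716) = √(-6729) = I*√6729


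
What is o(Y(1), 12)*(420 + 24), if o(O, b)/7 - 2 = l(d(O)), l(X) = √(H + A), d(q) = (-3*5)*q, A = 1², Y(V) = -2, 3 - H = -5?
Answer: 15540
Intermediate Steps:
H = 8 (H = 3 - 1*(-5) = 3 + 5 = 8)
A = 1
d(q) = -15*q
l(X) = 3 (l(X) = √(8 + 1) = √9 = 3)
o(O, b) = 35 (o(O, b) = 14 + 7*3 = 14 + 21 = 35)
o(Y(1), 12)*(420 + 24) = 35*(420 + 24) = 35*444 = 15540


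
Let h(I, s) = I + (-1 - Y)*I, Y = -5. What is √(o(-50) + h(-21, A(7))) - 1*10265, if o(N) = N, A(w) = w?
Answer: -10265 + I*√155 ≈ -10265.0 + 12.45*I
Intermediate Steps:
h(I, s) = 5*I (h(I, s) = I + (-1 - 1*(-5))*I = I + (-1 + 5)*I = I + 4*I = 5*I)
√(o(-50) + h(-21, A(7))) - 1*10265 = √(-50 + 5*(-21)) - 1*10265 = √(-50 - 105) - 10265 = √(-155) - 10265 = I*√155 - 10265 = -10265 + I*√155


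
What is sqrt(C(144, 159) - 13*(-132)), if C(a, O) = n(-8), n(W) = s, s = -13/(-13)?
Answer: sqrt(1717) ≈ 41.437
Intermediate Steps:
s = 1 (s = -13*(-1/13) = 1)
n(W) = 1
C(a, O) = 1
sqrt(C(144, 159) - 13*(-132)) = sqrt(1 - 13*(-132)) = sqrt(1 + 1716) = sqrt(1717)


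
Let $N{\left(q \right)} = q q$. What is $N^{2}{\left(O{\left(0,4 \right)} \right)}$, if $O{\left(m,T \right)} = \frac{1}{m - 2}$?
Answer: $\frac{1}{16} \approx 0.0625$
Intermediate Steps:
$O{\left(m,T \right)} = \frac{1}{-2 + m}$
$N{\left(q \right)} = q^{2}$
$N^{2}{\left(O{\left(0,4 \right)} \right)} = \left(\left(\frac{1}{-2 + 0}\right)^{2}\right)^{2} = \left(\left(\frac{1}{-2}\right)^{2}\right)^{2} = \left(\left(- \frac{1}{2}\right)^{2}\right)^{2} = \left(\frac{1}{4}\right)^{2} = \frac{1}{16}$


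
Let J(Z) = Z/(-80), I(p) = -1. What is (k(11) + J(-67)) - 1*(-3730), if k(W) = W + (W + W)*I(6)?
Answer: 297587/80 ≈ 3719.8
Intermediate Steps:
J(Z) = -Z/80 (J(Z) = Z*(-1/80) = -Z/80)
k(W) = -W (k(W) = W + (W + W)*(-1) = W + (2*W)*(-1) = W - 2*W = -W)
(k(11) + J(-67)) - 1*(-3730) = (-1*11 - 1/80*(-67)) - 1*(-3730) = (-11 + 67/80) + 3730 = -813/80 + 3730 = 297587/80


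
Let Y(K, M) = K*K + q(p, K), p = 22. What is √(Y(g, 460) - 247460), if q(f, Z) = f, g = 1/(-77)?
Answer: I*√1467059901/77 ≈ 497.43*I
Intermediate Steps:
g = -1/77 ≈ -0.012987
Y(K, M) = 22 + K² (Y(K, M) = K*K + 22 = K² + 22 = 22 + K²)
√(Y(g, 460) - 247460) = √((22 + (-1/77)²) - 247460) = √((22 + 1/5929) - 247460) = √(130439/5929 - 247460) = √(-1467059901/5929) = I*√1467059901/77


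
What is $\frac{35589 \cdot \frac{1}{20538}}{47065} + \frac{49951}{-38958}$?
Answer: $- \frac{447058311076}{348681664345} \approx -1.2821$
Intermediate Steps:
$\frac{35589 \cdot \frac{1}{20538}}{47065} + \frac{49951}{-38958} = 35589 \cdot \frac{1}{20538} \cdot \frac{1}{47065} + 49951 \left(- \frac{1}{38958}\right) = \frac{11863}{6846} \cdot \frac{1}{47065} - \frac{49951}{38958} = \frac{11863}{322206990} - \frac{49951}{38958} = - \frac{447058311076}{348681664345}$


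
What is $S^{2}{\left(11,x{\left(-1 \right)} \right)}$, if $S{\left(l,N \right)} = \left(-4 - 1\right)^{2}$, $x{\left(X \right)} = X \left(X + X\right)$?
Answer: $625$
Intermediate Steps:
$x{\left(X \right)} = 2 X^{2}$ ($x{\left(X \right)} = X 2 X = 2 X^{2}$)
$S{\left(l,N \right)} = 25$ ($S{\left(l,N \right)} = \left(-5\right)^{2} = 25$)
$S^{2}{\left(11,x{\left(-1 \right)} \right)} = 25^{2} = 625$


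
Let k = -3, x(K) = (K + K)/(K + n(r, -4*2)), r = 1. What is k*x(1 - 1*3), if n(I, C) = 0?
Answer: -6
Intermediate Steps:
x(K) = 2 (x(K) = (K + K)/(K + 0) = (2*K)/K = 2)
k*x(1 - 1*3) = -3*2 = -6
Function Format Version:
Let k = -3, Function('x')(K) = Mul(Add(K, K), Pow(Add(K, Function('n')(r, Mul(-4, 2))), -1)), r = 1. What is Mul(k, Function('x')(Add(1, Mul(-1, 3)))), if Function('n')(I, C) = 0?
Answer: -6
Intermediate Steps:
Function('x')(K) = 2 (Function('x')(K) = Mul(Add(K, K), Pow(Add(K, 0), -1)) = Mul(Mul(2, K), Pow(K, -1)) = 2)
Mul(k, Function('x')(Add(1, Mul(-1, 3)))) = Mul(-3, 2) = -6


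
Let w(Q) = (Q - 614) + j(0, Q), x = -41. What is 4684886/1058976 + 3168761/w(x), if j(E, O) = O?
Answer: -69841274335/15355152 ≈ -4548.4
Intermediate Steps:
w(Q) = -614 + 2*Q (w(Q) = (Q - 614) + Q = (-614 + Q) + Q = -614 + 2*Q)
4684886/1058976 + 3168761/w(x) = 4684886/1058976 + 3168761/(-614 + 2*(-41)) = 4684886*(1/1058976) + 3168761/(-614 - 82) = 2342443/529488 + 3168761/(-696) = 2342443/529488 + 3168761*(-1/696) = 2342443/529488 - 3168761/696 = -69841274335/15355152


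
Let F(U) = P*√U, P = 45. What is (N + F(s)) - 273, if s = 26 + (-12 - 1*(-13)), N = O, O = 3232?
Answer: 2959 + 135*√3 ≈ 3192.8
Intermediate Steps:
N = 3232
s = 27 (s = 26 + (-12 + 13) = 26 + 1 = 27)
F(U) = 45*√U
(N + F(s)) - 273 = (3232 + 45*√27) - 273 = (3232 + 45*(3*√3)) - 273 = (3232 + 135*√3) - 273 = 2959 + 135*√3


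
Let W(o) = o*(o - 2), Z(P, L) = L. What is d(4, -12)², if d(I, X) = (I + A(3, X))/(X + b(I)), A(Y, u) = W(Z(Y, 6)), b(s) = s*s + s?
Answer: 49/4 ≈ 12.250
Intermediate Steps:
W(o) = o*(-2 + o)
b(s) = s + s² (b(s) = s² + s = s + s²)
A(Y, u) = 24 (A(Y, u) = 6*(-2 + 6) = 6*4 = 24)
d(I, X) = (24 + I)/(X + I*(1 + I)) (d(I, X) = (I + 24)/(X + I*(1 + I)) = (24 + I)/(X + I*(1 + I)))
d(4, -12)² = ((24 + 4)/(-12 + 4*(1 + 4)))² = (28/(-12 + 4*5))² = (28/(-12 + 20))² = (28/8)² = ((⅛)*28)² = (7/2)² = 49/4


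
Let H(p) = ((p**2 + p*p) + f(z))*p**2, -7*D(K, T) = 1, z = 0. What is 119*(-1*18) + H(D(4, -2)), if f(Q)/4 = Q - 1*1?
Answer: -5143136/2401 ≈ -2142.1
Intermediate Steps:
f(Q) = -4 + 4*Q (f(Q) = 4*(Q - 1*1) = 4*(Q - 1) = 4*(-1 + Q) = -4 + 4*Q)
D(K, T) = -1/7 (D(K, T) = -1/7*1 = -1/7)
H(p) = p**2*(-4 + 2*p**2) (H(p) = ((p**2 + p*p) + (-4 + 4*0))*p**2 = ((p**2 + p**2) + (-4 + 0))*p**2 = (2*p**2 - 4)*p**2 = (-4 + 2*p**2)*p**2 = p**2*(-4 + 2*p**2))
119*(-1*18) + H(D(4, -2)) = 119*(-1*18) + 2*(-1/7)**2*(-2 + (-1/7)**2) = 119*(-18) + 2*(1/49)*(-2 + 1/49) = -2142 + 2*(1/49)*(-97/49) = -2142 - 194/2401 = -5143136/2401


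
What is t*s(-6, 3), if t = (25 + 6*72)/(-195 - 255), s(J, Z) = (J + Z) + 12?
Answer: -457/50 ≈ -9.1400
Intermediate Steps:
s(J, Z) = 12 + J + Z
t = -457/450 (t = (25 + 432)/(-450) = 457*(-1/450) = -457/450 ≈ -1.0156)
t*s(-6, 3) = -457*(12 - 6 + 3)/450 = -457/450*9 = -457/50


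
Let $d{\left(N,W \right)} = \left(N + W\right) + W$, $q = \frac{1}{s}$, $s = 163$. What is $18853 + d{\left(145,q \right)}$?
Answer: $\frac{3096676}{163} \approx 18998.0$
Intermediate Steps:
$q = \frac{1}{163} \approx 0.006135$
$d{\left(N,W \right)} = N + 2 W$
$18853 + d{\left(145,q \right)} = 18853 + \left(145 + 2 \cdot \frac{1}{163}\right) = 18853 + \left(145 + \frac{2}{163}\right) = 18853 + \frac{23637}{163} = \frac{3096676}{163}$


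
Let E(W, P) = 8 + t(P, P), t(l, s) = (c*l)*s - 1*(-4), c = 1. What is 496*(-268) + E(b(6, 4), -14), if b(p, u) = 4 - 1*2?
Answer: -132720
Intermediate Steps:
b(p, u) = 2 (b(p, u) = 4 - 2 = 2)
t(l, s) = 4 + l*s (t(l, s) = (1*l)*s - 1*(-4) = l*s + 4 = 4 + l*s)
E(W, P) = 12 + P² (E(W, P) = 8 + (4 + P*P) = 8 + (4 + P²) = 12 + P²)
496*(-268) + E(b(6, 4), -14) = 496*(-268) + (12 + (-14)²) = -132928 + (12 + 196) = -132928 + 208 = -132720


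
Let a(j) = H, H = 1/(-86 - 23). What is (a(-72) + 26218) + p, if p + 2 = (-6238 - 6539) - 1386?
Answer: 1313776/109 ≈ 12053.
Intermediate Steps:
H = -1/109 (H = 1/(-109) = -1/109 ≈ -0.0091743)
a(j) = -1/109
p = -14165 (p = -2 + ((-6238 - 6539) - 1386) = -2 + (-12777 - 1386) = -2 - 14163 = -14165)
(a(-72) + 26218) + p = (-1/109 + 26218) - 14165 = 2857761/109 - 14165 = 1313776/109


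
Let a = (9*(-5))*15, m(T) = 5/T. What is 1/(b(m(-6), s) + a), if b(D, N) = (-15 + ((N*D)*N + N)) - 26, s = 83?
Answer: -6/38243 ≈ -0.00015689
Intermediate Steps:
b(D, N) = -41 + N + D*N² (b(D, N) = (-15 + ((D*N)*N + N)) - 26 = (-15 + (D*N² + N)) - 26 = (-15 + (N + D*N²)) - 26 = (-15 + N + D*N²) - 26 = -41 + N + D*N²)
a = -675 (a = -45*15 = -675)
1/(b(m(-6), s) + a) = 1/((-41 + 83 + (5/(-6))*83²) - 675) = 1/((-41 + 83 + (5*(-⅙))*6889) - 675) = 1/((-41 + 83 - ⅚*6889) - 675) = 1/((-41 + 83 - 34445/6) - 675) = 1/(-34193/6 - 675) = 1/(-38243/6) = -6/38243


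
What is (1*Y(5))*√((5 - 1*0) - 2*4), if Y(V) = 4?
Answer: 4*I*√3 ≈ 6.9282*I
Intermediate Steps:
(1*Y(5))*√((5 - 1*0) - 2*4) = (1*4)*√((5 - 1*0) - 2*4) = 4*√((5 + 0) - 8) = 4*√(5 - 8) = 4*√(-3) = 4*(I*√3) = 4*I*√3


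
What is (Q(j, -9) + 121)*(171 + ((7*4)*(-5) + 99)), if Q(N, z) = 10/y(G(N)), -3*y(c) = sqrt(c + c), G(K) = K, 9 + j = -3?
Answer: 15730 + 325*I*sqrt(6) ≈ 15730.0 + 796.08*I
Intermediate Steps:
j = -12 (j = -9 - 3 = -12)
y(c) = -sqrt(2)*sqrt(c)/3 (y(c) = -sqrt(c + c)/3 = -sqrt(2)*sqrt(c)/3)
Q(N, z) = -15*sqrt(2)/sqrt(N) (Q(N, z) = 10/((-sqrt(2)*sqrt(N)/3)) = 10*(-3*sqrt(2)/(2*sqrt(N))) = -15*sqrt(2)/sqrt(N))
(Q(j, -9) + 121)*(171 + ((7*4)*(-5) + 99)) = (-15*sqrt(2)/sqrt(-12) + 121)*(171 + ((7*4)*(-5) + 99)) = (-15*sqrt(2)*(-I*sqrt(3)/6) + 121)*(171 + (28*(-5) + 99)) = (5*I*sqrt(6)/2 + 121)*(171 + (-140 + 99)) = (121 + 5*I*sqrt(6)/2)*(171 - 41) = (121 + 5*I*sqrt(6)/2)*130 = 15730 + 325*I*sqrt(6)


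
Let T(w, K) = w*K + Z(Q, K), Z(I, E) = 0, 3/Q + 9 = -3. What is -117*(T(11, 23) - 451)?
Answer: 23166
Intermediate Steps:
Q = -¼ (Q = 3/(-9 - 3) = 3/(-12) = 3*(-1/12) = -¼ ≈ -0.25000)
T(w, K) = K*w (T(w, K) = w*K + 0 = K*w + 0 = K*w)
-117*(T(11, 23) - 451) = -117*(23*11 - 451) = -117*(253 - 451) = -117*(-198) = 23166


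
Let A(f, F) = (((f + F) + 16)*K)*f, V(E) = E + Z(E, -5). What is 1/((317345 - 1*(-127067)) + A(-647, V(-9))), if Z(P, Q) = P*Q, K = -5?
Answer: -1/1480413 ≈ -6.7549e-7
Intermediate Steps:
V(E) = -4*E (V(E) = E + E*(-5) = E - 5*E = -4*E)
A(f, F) = f*(-80 - 5*F - 5*f) (A(f, F) = (((f + F) + 16)*(-5))*f = (((F + f) + 16)*(-5))*f = ((16 + F + f)*(-5))*f = (-80 - 5*F - 5*f)*f = f*(-80 - 5*F - 5*f))
1/((317345 - 1*(-127067)) + A(-647, V(-9))) = 1/((317345 - 1*(-127067)) - 5*(-647)*(16 - 4*(-9) - 647)) = 1/((317345 + 127067) - 5*(-647)*(16 + 36 - 647)) = 1/(444412 - 5*(-647)*(-595)) = 1/(444412 - 1924825) = 1/(-1480413) = -1/1480413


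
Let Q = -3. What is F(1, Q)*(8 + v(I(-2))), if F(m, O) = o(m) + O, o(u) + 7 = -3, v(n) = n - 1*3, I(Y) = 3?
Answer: -104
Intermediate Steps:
v(n) = -3 + n (v(n) = n - 3 = -3 + n)
o(u) = -10 (o(u) = -7 - 3 = -10)
F(m, O) = -10 + O
F(1, Q)*(8 + v(I(-2))) = (-10 - 3)*(8 + (-3 + 3)) = -13*(8 + 0) = -13*8 = -104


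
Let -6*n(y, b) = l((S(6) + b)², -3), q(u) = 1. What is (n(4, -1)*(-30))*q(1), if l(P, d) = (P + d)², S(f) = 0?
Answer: 20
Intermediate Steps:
n(y, b) = -(-3 + b²)²/6 (n(y, b) = -((0 + b)² - 3)²/6 = -(b² - 3)²/6 = -(-3 + b²)²/6)
(n(4, -1)*(-30))*q(1) = (-(-3 + (-1)²)²/6*(-30))*1 = (-(-3 + 1)²/6*(-30))*1 = (-⅙*(-2)²*(-30))*1 = (-⅙*4*(-30))*1 = -⅔*(-30)*1 = 20*1 = 20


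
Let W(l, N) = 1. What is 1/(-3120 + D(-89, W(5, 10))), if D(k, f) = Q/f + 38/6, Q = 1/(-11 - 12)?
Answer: -69/214846 ≈ -0.00032116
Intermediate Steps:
Q = -1/23 (Q = 1/(-23) = -1/23 ≈ -0.043478)
D(k, f) = 19/3 - 1/(23*f) (D(k, f) = -1/(23*f) + 38/6 = -1/(23*f) + 38*(1/6) = -1/(23*f) + 19/3 = 19/3 - 1/(23*f))
1/(-3120 + D(-89, W(5, 10))) = 1/(-3120 + (1/69)*(-3 + 437*1)/1) = 1/(-3120 + (1/69)*1*(-3 + 437)) = 1/(-3120 + (1/69)*1*434) = 1/(-3120 + 434/69) = 1/(-214846/69) = -69/214846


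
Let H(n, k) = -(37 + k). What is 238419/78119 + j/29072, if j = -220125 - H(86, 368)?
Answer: -1279123689/283884446 ≈ -4.5058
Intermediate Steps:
H(n, k) = -37 - k
j = -219720 (j = -220125 - (-37 - 1*368) = -220125 - (-37 - 368) = -220125 - 1*(-405) = -220125 + 405 = -219720)
238419/78119 + j/29072 = 238419/78119 - 219720/29072 = 238419*(1/78119) - 219720*1/29072 = 238419/78119 - 27465/3634 = -1279123689/283884446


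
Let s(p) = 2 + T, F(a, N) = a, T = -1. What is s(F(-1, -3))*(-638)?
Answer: -638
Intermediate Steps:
s(p) = 1 (s(p) = 2 - 1 = 1)
s(F(-1, -3))*(-638) = 1*(-638) = -638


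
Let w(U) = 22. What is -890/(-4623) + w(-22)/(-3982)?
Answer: 156467/836763 ≈ 0.18699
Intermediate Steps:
-890/(-4623) + w(-22)/(-3982) = -890/(-4623) + 22/(-3982) = -890*(-1/4623) + 22*(-1/3982) = 890/4623 - 1/181 = 156467/836763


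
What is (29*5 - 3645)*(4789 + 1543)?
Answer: -22162000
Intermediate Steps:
(29*5 - 3645)*(4789 + 1543) = (145 - 3645)*6332 = -3500*6332 = -22162000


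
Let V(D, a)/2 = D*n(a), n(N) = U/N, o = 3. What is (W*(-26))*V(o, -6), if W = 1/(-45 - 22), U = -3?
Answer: 78/67 ≈ 1.1642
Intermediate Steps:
n(N) = -3/N
V(D, a) = -6*D/a (V(D, a) = 2*(D*(-3/a)) = 2*(-3*D/a) = -6*D/a)
W = -1/67 (W = 1/(-67) = -1/67 ≈ -0.014925)
(W*(-26))*V(o, -6) = (-1/67*(-26))*(-6*3/(-6)) = 26*(-6*3*(-⅙))/67 = (26/67)*3 = 78/67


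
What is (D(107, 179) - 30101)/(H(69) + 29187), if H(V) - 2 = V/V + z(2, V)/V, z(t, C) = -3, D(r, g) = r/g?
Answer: -123923356/120175051 ≈ -1.0312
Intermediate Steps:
H(V) = 3 - 3/V (H(V) = 2 + (V/V - 3/V) = 2 + (1 - 3/V) = 3 - 3/V)
(D(107, 179) - 30101)/(H(69) + 29187) = (107/179 - 30101)/((3 - 3/69) + 29187) = (107*(1/179) - 30101)/((3 - 3*1/69) + 29187) = (107/179 - 30101)/((3 - 1/23) + 29187) = -5387972/(179*(68/23 + 29187)) = -5387972/(179*671369/23) = -5387972/179*23/671369 = -123923356/120175051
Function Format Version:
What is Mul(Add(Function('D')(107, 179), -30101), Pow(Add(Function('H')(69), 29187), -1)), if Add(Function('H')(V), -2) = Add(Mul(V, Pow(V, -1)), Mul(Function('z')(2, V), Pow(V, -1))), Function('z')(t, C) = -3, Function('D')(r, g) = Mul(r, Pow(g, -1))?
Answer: Rational(-123923356, 120175051) ≈ -1.0312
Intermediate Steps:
Function('H')(V) = Add(3, Mul(-3, Pow(V, -1))) (Function('H')(V) = Add(2, Add(Mul(V, Pow(V, -1)), Mul(-3, Pow(V, -1)))) = Add(2, Add(1, Mul(-3, Pow(V, -1)))) = Add(3, Mul(-3, Pow(V, -1))))
Mul(Add(Function('D')(107, 179), -30101), Pow(Add(Function('H')(69), 29187), -1)) = Mul(Add(Mul(107, Pow(179, -1)), -30101), Pow(Add(Add(3, Mul(-3, Pow(69, -1))), 29187), -1)) = Mul(Add(Mul(107, Rational(1, 179)), -30101), Pow(Add(Add(3, Mul(-3, Rational(1, 69))), 29187), -1)) = Mul(Add(Rational(107, 179), -30101), Pow(Add(Add(3, Rational(-1, 23)), 29187), -1)) = Mul(Rational(-5387972, 179), Pow(Add(Rational(68, 23), 29187), -1)) = Mul(Rational(-5387972, 179), Pow(Rational(671369, 23), -1)) = Mul(Rational(-5387972, 179), Rational(23, 671369)) = Rational(-123923356, 120175051)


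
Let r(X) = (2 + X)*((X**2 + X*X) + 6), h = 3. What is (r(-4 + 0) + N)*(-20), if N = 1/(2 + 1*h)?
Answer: 1516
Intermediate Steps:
r(X) = (2 + X)*(6 + 2*X**2) (r(X) = (2 + X)*((X**2 + X**2) + 6) = (2 + X)*(2*X**2 + 6) = (2 + X)*(6 + 2*X**2))
N = 1/5 (N = 1/(2 + 1*3) = 1/(2 + 3) = 1/5 ≈ 0.20000)
(r(-4 + 0) + N)*(-20) = ((12 + 2*(-4 + 0)**3 + 4*(-4 + 0)**2 + 6*(-4 + 0)) + 1/5)*(-20) = ((12 + 2*(-4)**3 + 4*(-4)**2 + 6*(-4)) + 1/5)*(-20) = ((12 + 2*(-64) + 4*16 - 24) + 1/5)*(-20) = ((12 - 128 + 64 - 24) + 1/5)*(-20) = (-76 + 1/5)*(-20) = -379/5*(-20) = 1516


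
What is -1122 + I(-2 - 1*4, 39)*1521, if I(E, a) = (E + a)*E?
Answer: -302280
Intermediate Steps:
I(E, a) = E*(E + a)
-1122 + I(-2 - 1*4, 39)*1521 = -1122 + ((-2 - 1*4)*((-2 - 1*4) + 39))*1521 = -1122 + ((-2 - 4)*((-2 - 4) + 39))*1521 = -1122 - 6*(-6 + 39)*1521 = -1122 - 6*33*1521 = -1122 - 198*1521 = -1122 - 301158 = -302280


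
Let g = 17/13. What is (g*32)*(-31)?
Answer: -16864/13 ≈ -1297.2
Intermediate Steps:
g = 17/13 (g = 17*(1/13) = 17/13 ≈ 1.3077)
(g*32)*(-31) = ((17/13)*32)*(-31) = (544/13)*(-31) = -16864/13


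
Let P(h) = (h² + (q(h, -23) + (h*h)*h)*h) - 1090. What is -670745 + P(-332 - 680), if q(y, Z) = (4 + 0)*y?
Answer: 1048875381621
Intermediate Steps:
q(y, Z) = 4*y
P(h) = -1090 + h² + h*(h³ + 4*h) (P(h) = (h² + (4*h + (h*h)*h)*h) - 1090 = (h² + (4*h + h²*h)*h) - 1090 = (h² + (4*h + h³)*h) - 1090 = (h² + (h³ + 4*h)*h) - 1090 = (h² + h*(h³ + 4*h)) - 1090 = -1090 + h² + h*(h³ + 4*h))
-670745 + P(-332 - 680) = -670745 + (-1090 + (-332 - 680)⁴ + 5*(-332 - 680)²) = -670745 + (-1090 + (-1012)⁴ + 5*(-1012)²) = -670745 + (-1090 + 1048870932736 + 5*1024144) = -670745 + (-1090 + 1048870932736 + 5120720) = -670745 + 1048876052366 = 1048875381621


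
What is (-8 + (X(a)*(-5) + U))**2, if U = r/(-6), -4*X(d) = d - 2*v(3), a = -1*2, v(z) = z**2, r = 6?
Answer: 1156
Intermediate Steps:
a = -2
X(d) = 9/2 - d/4 (X(d) = -(d - 2*3**2)/4 = -(d - 2*9)/4 = -(d - 18)/4 = -(-18 + d)/4 = 9/2 - d/4)
U = -1 (U = 6/(-6) = 6*(-1/6) = -1)
(-8 + (X(a)*(-5) + U))**2 = (-8 + ((9/2 - 1/4*(-2))*(-5) - 1))**2 = (-8 + ((9/2 + 1/2)*(-5) - 1))**2 = (-8 + (5*(-5) - 1))**2 = (-8 + (-25 - 1))**2 = (-8 - 26)**2 = (-34)**2 = 1156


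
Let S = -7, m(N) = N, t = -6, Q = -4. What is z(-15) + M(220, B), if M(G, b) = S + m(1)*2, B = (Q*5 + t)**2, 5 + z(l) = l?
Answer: -25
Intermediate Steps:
z(l) = -5 + l
B = 676 (B = (-4*5 - 6)**2 = (-20 - 6)**2 = (-26)**2 = 676)
M(G, b) = -5 (M(G, b) = -7 + 1*2 = -7 + 2 = -5)
z(-15) + M(220, B) = (-5 - 15) - 5 = -20 - 5 = -25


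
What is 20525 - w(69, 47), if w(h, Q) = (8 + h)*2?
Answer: 20371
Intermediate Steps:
w(h, Q) = 16 + 2*h
20525 - w(69, 47) = 20525 - (16 + 2*69) = 20525 - (16 + 138) = 20525 - 1*154 = 20525 - 154 = 20371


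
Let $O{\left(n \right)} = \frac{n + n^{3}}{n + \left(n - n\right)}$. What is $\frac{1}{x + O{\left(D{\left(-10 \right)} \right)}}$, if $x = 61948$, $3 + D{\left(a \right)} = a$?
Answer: $\frac{1}{62118} \approx 1.6098 \cdot 10^{-5}$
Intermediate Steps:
$D{\left(a \right)} = -3 + a$
$O{\left(n \right)} = \frac{n + n^{3}}{n}$ ($O{\left(n \right)} = \frac{n + n^{3}}{n + 0} = \frac{n + n^{3}}{n}$)
$\frac{1}{x + O{\left(D{\left(-10 \right)} \right)}} = \frac{1}{61948 + \left(1 + \left(-3 - 10\right)^{2}\right)} = \frac{1}{61948 + \left(1 + \left(-13\right)^{2}\right)} = \frac{1}{61948 + \left(1 + 169\right)} = \frac{1}{61948 + 170} = \frac{1}{62118}$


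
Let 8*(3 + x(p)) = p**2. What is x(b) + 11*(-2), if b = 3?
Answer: -191/8 ≈ -23.875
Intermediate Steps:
x(p) = -3 + p**2/8
x(b) + 11*(-2) = (-3 + (1/8)*3**2) + 11*(-2) = (-3 + (1/8)*9) - 22 = (-3 + 9/8) - 22 = -15/8 - 22 = -191/8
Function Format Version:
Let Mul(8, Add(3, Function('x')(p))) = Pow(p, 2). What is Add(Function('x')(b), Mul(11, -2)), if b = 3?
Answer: Rational(-191, 8) ≈ -23.875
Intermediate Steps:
Function('x')(p) = Add(-3, Mul(Rational(1, 8), Pow(p, 2)))
Add(Function('x')(b), Mul(11, -2)) = Add(Add(-3, Mul(Rational(1, 8), Pow(3, 2))), Mul(11, -2)) = Add(Add(-3, Mul(Rational(1, 8), 9)), -22) = Add(Add(-3, Rational(9, 8)), -22) = Add(Rational(-15, 8), -22) = Rational(-191, 8)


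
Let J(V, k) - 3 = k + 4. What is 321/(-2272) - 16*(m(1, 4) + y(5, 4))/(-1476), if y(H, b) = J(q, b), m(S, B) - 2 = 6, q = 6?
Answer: 54223/838368 ≈ 0.064677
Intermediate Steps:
m(S, B) = 8 (m(S, B) = 2 + 6 = 8)
J(V, k) = 7 + k (J(V, k) = 3 + (k + 4) = 3 + (4 + k) = 7 + k)
y(H, b) = 7 + b
321/(-2272) - 16*(m(1, 4) + y(5, 4))/(-1476) = 321/(-2272) - 16*(8 + (7 + 4))/(-1476) = 321*(-1/2272) - 16*(8 + 11)*(-1/1476) = -321/2272 - 16*19*(-1/1476) = -321/2272 - 304*(-1/1476) = -321/2272 + 76/369 = 54223/838368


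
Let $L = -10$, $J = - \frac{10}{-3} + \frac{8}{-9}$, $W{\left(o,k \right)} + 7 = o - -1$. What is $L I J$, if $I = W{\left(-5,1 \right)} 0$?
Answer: $0$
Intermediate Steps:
$W{\left(o,k \right)} = -6 + o$ ($W{\left(o,k \right)} = -7 + \left(o - -1\right) = -7 + \left(o + 1\right) = -7 + \left(1 + o\right) = -6 + o$)
$J = \frac{22}{9}$ ($J = \left(-10\right) \left(- \frac{1}{3}\right) + 8 \left(- \frac{1}{9}\right) = \frac{10}{3} - \frac{8}{9} = \frac{22}{9} \approx 2.4444$)
$I = 0$ ($I = \left(-6 - 5\right) 0 = \left(-11\right) 0 = 0$)
$L I J = \left(-10\right) 0 \cdot \frac{22}{9} = 0 \cdot \frac{22}{9} = 0$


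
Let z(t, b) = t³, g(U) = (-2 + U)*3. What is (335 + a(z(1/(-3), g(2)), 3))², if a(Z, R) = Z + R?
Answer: 83265625/729 ≈ 1.1422e+5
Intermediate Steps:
g(U) = -6 + 3*U
a(Z, R) = R + Z
(335 + a(z(1/(-3), g(2)), 3))² = (335 + (3 + (1/(-3))³))² = (335 + (3 + (-⅓)³))² = (335 + (3 - 1/27))² = (335 + 80/27)² = (9125/27)² = 83265625/729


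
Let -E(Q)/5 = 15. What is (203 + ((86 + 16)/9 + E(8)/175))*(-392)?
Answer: -251552/3 ≈ -83851.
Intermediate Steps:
E(Q) = -75 (E(Q) = -5*15 = -75)
(203 + ((86 + 16)/9 + E(8)/175))*(-392) = (203 + ((86 + 16)/9 - 75/175))*(-392) = (203 + (102*(⅑) - 75*1/175))*(-392) = (203 + (34/3 - 3/7))*(-392) = (203 + 229/21)*(-392) = (4492/21)*(-392) = -251552/3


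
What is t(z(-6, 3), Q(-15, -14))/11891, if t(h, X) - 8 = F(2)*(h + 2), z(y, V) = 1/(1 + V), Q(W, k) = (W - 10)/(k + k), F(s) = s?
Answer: 25/23782 ≈ 0.0010512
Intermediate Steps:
Q(W, k) = (-10 + W)/(2*k) (Q(W, k) = (-10 + W)/((2*k)) = (-10 + W)*(1/(2*k)) = (-10 + W)/(2*k))
t(h, X) = 12 + 2*h (t(h, X) = 8 + 2*(h + 2) = 8 + 2*(2 + h) = 8 + (4 + 2*h) = 12 + 2*h)
t(z(-6, 3), Q(-15, -14))/11891 = (12 + 2/(1 + 3))/11891 = (12 + 2/4)*(1/11891) = (12 + 2*(¼))*(1/11891) = (12 + ½)*(1/11891) = (25/2)*(1/11891) = 25/23782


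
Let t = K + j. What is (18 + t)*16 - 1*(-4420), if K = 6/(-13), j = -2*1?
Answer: 60692/13 ≈ 4668.6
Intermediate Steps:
j = -2
K = -6/13 (K = 6*(-1/13) = -6/13 ≈ -0.46154)
t = -32/13 (t = -6/13 - 2 = -32/13 ≈ -2.4615)
(18 + t)*16 - 1*(-4420) = (18 - 32/13)*16 - 1*(-4420) = (202/13)*16 + 4420 = 3232/13 + 4420 = 60692/13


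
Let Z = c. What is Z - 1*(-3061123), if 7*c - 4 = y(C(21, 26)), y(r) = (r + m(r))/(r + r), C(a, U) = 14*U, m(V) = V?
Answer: 21427866/7 ≈ 3.0611e+6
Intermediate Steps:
y(r) = 1 (y(r) = (r + r)/(r + r) = (2*r)/((2*r)) = (2*r)*(1/(2*r)) = 1)
c = 5/7 (c = 4/7 + (⅐)*1 = 4/7 + ⅐ = 5/7 ≈ 0.71429)
Z = 5/7 ≈ 0.71429
Z - 1*(-3061123) = 5/7 - 1*(-3061123) = 5/7 + 3061123 = 21427866/7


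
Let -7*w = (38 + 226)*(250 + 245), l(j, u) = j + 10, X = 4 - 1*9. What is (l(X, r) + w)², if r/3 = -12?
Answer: 17068116025/49 ≈ 3.4833e+8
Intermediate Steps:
X = -5 (X = 4 - 9 = -5)
r = -36 (r = 3*(-12) = -36)
l(j, u) = 10 + j
w = -130680/7 (w = -(38 + 226)*(250 + 245)/7 = -264*495/7 = -⅐*130680 = -130680/7 ≈ -18669.)
(l(X, r) + w)² = ((10 - 5) - 130680/7)² = (5 - 130680/7)² = (-130645/7)² = 17068116025/49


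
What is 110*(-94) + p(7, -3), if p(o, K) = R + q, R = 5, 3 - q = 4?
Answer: -10336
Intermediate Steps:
q = -1 (q = 3 - 1*4 = 3 - 4 = -1)
p(o, K) = 4 (p(o, K) = 5 - 1 = 4)
110*(-94) + p(7, -3) = 110*(-94) + 4 = -10340 + 4 = -10336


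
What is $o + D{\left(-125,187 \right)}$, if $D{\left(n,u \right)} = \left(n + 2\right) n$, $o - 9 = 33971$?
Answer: $49355$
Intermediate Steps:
$o = 33980$ ($o = 9 + 33971 = 33980$)
$D{\left(n,u \right)} = n \left(2 + n\right)$ ($D{\left(n,u \right)} = \left(2 + n\right) n = n \left(2 + n\right)$)
$o + D{\left(-125,187 \right)} = 33980 - 125 \left(2 - 125\right) = 33980 - -15375 = 33980 + 15375 = 49355$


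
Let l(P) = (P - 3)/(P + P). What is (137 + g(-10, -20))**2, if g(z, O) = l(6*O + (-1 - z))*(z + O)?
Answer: 20241001/1369 ≈ 14785.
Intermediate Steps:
l(P) = (-3 + P)/(2*P) (l(P) = (-3 + P)/((2*P)) = (-3 + P)*(1/(2*P)) = (-3 + P)/(2*P))
g(z, O) = (O + z)*(-4 - z + 6*O)/(2*(-1 - z + 6*O)) (g(z, O) = ((-3 + (6*O + (-1 - z)))/(2*(6*O + (-1 - z))))*(z + O) = ((-3 + (-1 - z + 6*O))/(2*(-1 - z + 6*O)))*(O + z) = ((-4 - z + 6*O)/(2*(-1 - z + 6*O)))*(O + z) = (O + z)*(-4 - z + 6*O)/(2*(-1 - z + 6*O)))
(137 + g(-10, -20))**2 = (137 + (-20 - 10)*(4 - 10 - 6*(-20))/(2*(1 - 10 - 6*(-20))))**2 = (137 + (1/2)*(-30)*(4 - 10 + 120)/(1 - 10 + 120))**2 = (137 + (1/2)*(-30)*114/111)**2 = (137 + (1/2)*(1/111)*(-30)*114)**2 = (137 - 570/37)**2 = (4499/37)**2 = 20241001/1369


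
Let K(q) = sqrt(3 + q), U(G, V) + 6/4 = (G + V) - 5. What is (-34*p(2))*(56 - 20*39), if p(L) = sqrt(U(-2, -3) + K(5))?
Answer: 12308*sqrt(-46 + 8*sqrt(2)) ≈ 72488.0*I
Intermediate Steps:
U(G, V) = -13/2 + G + V (U(G, V) = -3/2 + ((G + V) - 5) = -3/2 + (-5 + G + V) = -13/2 + G + V)
p(L) = sqrt(-23/2 + 2*sqrt(2)) (p(L) = sqrt((-13/2 - 2 - 3) + sqrt(3 + 5)) = sqrt(-23/2 + sqrt(8)) = sqrt(-23/2 + 2*sqrt(2)))
(-34*p(2))*(56 - 20*39) = (-17*sqrt(-46 + 8*sqrt(2)))*(56 - 20*39) = (-17*sqrt(-46 + 8*sqrt(2)))*(56 - 780) = -17*sqrt(-46 + 8*sqrt(2))*(-724) = 12308*sqrt(-46 + 8*sqrt(2))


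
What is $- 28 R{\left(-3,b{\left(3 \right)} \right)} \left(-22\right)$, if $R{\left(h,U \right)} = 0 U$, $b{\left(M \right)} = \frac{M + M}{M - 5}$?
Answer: $0$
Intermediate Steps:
$b{\left(M \right)} = \frac{2 M}{-5 + M}$
$R{\left(h,U \right)} = 0$
$- 28 R{\left(-3,b{\left(3 \right)} \right)} \left(-22\right) = \left(-28\right) 0 \left(-22\right) = 0 \left(-22\right) = 0$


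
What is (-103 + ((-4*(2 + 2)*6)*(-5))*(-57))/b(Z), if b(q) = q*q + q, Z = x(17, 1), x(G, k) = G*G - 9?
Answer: -27463/78680 ≈ -0.34905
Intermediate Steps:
x(G, k) = -9 + G² (x(G, k) = G² - 9 = -9 + G²)
Z = 280 (Z = -9 + 17² = -9 + 289 = 280)
b(q) = q + q² (b(q) = q² + q = q + q²)
(-103 + ((-4*(2 + 2)*6)*(-5))*(-57))/b(Z) = (-103 + ((-4*(2 + 2)*6)*(-5))*(-57))/((280*(1 + 280))) = (-103 + ((-4*4*6)*(-5))*(-57))/((280*281)) = (-103 + (-16*6*(-5))*(-57))/78680 = (-103 - 96*(-5)*(-57))*(1/78680) = (-103 + 480*(-57))*(1/78680) = (-103 - 27360)*(1/78680) = -27463*1/78680 = -27463/78680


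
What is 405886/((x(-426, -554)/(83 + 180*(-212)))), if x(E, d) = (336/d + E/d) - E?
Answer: -4281013178494/118047 ≈ -3.6265e+7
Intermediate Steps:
x(E, d) = -E + 336/d + E/d
405886/((x(-426, -554)/(83 + 180*(-212)))) = 405886/((((336 - 426 - 1*(-426)*(-554))/(-554))/(83 + 180*(-212)))) = 405886/(((-(336 - 426 - 236004)/554)/(83 - 38160))) = 405886/((-1/554*(-236094)/(-38077))) = 405886/(((118047/277)*(-1/38077))) = 405886/(-118047/10547329) = 405886*(-10547329/118047) = -4281013178494/118047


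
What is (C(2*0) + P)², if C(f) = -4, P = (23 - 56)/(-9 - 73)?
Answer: 87025/6724 ≈ 12.942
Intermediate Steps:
P = 33/82 (P = -33/(-82) = -33*(-1/82) = 33/82 ≈ 0.40244)
(C(2*0) + P)² = (-4 + 33/82)² = (-295/82)² = 87025/6724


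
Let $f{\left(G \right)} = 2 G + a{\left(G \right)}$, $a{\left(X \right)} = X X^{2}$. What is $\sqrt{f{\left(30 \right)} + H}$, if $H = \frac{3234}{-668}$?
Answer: $\frac{3 \sqrt{335351698}}{334} \approx 164.48$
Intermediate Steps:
$H = - \frac{1617}{334}$ ($H = 3234 \left(- \frac{1}{668}\right) = - \frac{1617}{334} \approx -4.8413$)
$a{\left(X \right)} = X^{3}$
$f{\left(G \right)} = G^{3} + 2 G$ ($f{\left(G \right)} = 2 G + G^{3} = G^{3} + 2 G$)
$\sqrt{f{\left(30 \right)} + H} = \sqrt{30 \left(2 + 30^{2}\right) - \frac{1617}{334}} = \sqrt{30 \left(2 + 900\right) - \frac{1617}{334}} = \sqrt{30 \cdot 902 - \frac{1617}{334}} = \sqrt{27060 - \frac{1617}{334}} = \sqrt{\frac{9036423}{334}} = \frac{3 \sqrt{335351698}}{334}$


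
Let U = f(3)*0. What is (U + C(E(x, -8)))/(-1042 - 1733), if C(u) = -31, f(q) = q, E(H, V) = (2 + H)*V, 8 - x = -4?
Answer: 31/2775 ≈ 0.011171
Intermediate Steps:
x = 12 (x = 8 - 1*(-4) = 8 + 4 = 12)
E(H, V) = V*(2 + H)
U = 0 (U = 3*0 = 0)
(U + C(E(x, -8)))/(-1042 - 1733) = (0 - 31)/(-1042 - 1733) = -31/(-2775) = -31*(-1/2775) = 31/2775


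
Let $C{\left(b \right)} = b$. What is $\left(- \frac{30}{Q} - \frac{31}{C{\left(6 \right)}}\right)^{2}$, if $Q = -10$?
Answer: $\frac{169}{36} \approx 4.6944$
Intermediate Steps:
$\left(- \frac{30}{Q} - \frac{31}{C{\left(6 \right)}}\right)^{2} = \left(- \frac{30}{-10} - \frac{31}{6}\right)^{2} = \left(\left(-30\right) \left(- \frac{1}{10}\right) - \frac{31}{6}\right)^{2} = \left(3 - \frac{31}{6}\right)^{2} = \left(- \frac{13}{6}\right)^{2} = \frac{169}{36}$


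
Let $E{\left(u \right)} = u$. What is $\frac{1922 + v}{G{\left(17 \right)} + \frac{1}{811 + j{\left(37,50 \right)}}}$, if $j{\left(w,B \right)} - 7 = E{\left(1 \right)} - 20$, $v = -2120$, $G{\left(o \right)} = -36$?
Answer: $\frac{158202}{28763} \approx 5.5002$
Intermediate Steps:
$j{\left(w,B \right)} = -12$ ($j{\left(w,B \right)} = 7 + \left(1 - 20\right) = 7 - 19 = -12$)
$\frac{1922 + v}{G{\left(17 \right)} + \frac{1}{811 + j{\left(37,50 \right)}}} = \frac{1922 - 2120}{-36 + \frac{1}{811 - 12}} = - \frac{198}{-36 + \frac{1}{799}} = - \frac{198}{- \frac{28763}{799}} = \left(-198\right) \left(- \frac{799}{28763}\right) = \frac{158202}{28763}$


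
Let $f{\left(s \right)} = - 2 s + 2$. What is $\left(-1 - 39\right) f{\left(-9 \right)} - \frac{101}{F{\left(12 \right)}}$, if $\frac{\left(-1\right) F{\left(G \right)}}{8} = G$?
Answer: $- \frac{76699}{96} \approx -798.95$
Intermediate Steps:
$F{\left(G \right)} = - 8 G$
$f{\left(s \right)} = 2 - 2 s$
$\left(-1 - 39\right) f{\left(-9 \right)} - \frac{101}{F{\left(12 \right)}} = \left(-1 - 39\right) \left(2 - -18\right) - \frac{101}{\left(-8\right) 12} = - 40 \left(2 + 18\right) - \frac{101}{-96} = \left(-40\right) 20 - - \frac{101}{96} = -800 + \frac{101}{96} = - \frac{76699}{96}$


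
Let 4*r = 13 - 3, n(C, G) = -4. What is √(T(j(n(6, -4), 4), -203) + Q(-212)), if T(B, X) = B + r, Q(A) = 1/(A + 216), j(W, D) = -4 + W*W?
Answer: √59/2 ≈ 3.8406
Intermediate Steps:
j(W, D) = -4 + W²
Q(A) = 1/(216 + A)
r = 5/2 (r = (13 - 3)/4 = (¼)*10 = 5/2 ≈ 2.5000)
T(B, X) = 5/2 + B (T(B, X) = B + 5/2 = 5/2 + B)
√(T(j(n(6, -4), 4), -203) + Q(-212)) = √((5/2 + (-4 + (-4)²)) + 1/(216 - 212)) = √((5/2 + (-4 + 16)) + 1/4) = √((5/2 + 12) + ¼) = √(29/2 + ¼) = √(59/4) = √59/2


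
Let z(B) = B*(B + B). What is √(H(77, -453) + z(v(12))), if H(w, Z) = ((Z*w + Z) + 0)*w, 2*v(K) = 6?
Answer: 30*I*√3023 ≈ 1649.5*I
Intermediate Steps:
v(K) = 3 (v(K) = (½)*6 = 3)
z(B) = 2*B² (z(B) = B*(2*B) = 2*B²)
H(w, Z) = w*(Z + Z*w) (H(w, Z) = ((Z + Z*w) + 0)*w = (Z + Z*w)*w = w*(Z + Z*w))
√(H(77, -453) + z(v(12))) = √(-453*77*(1 + 77) + 2*3²) = √(-453*77*78 + 2*9) = √(-2720718 + 18) = √(-2720700) = 30*I*√3023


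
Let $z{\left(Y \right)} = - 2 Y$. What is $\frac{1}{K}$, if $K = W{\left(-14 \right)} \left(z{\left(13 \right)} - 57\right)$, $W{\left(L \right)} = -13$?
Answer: $\frac{1}{1079} \approx 0.00092678$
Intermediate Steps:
$K = 1079$ ($K = - 13 \left(\left(-2\right) 13 - 57\right) = - 13 \left(-26 - 57\right) = \left(-13\right) \left(-83\right) = 1079$)
$\frac{1}{K} = \frac{1}{1079}$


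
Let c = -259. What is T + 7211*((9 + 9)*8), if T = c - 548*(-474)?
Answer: 1297877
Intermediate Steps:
T = 259493 (T = -259 - 548*(-474) = -259 + 259752 = 259493)
T + 7211*((9 + 9)*8) = 259493 + 7211*((9 + 9)*8) = 259493 + 7211*(18*8) = 259493 + 7211*144 = 259493 + 1038384 = 1297877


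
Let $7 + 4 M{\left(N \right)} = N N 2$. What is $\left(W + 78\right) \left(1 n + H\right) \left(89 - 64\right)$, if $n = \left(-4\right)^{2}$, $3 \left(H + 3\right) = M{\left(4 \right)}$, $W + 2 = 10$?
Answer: $\frac{194575}{6} \approx 32429.0$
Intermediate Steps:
$W = 8$ ($W = -2 + 10 = 8$)
$M{\left(N \right)} = - \frac{7}{4} + \frac{N^{2}}{2}$ ($M{\left(N \right)} = - \frac{7}{4} + \frac{N N 2}{4} = - \frac{7}{4} + \frac{N^{2} \cdot 2}{4} = - \frac{7}{4} + \frac{2 N^{2}}{4} = - \frac{7}{4} + \frac{N^{2}}{2}$)
$H = - \frac{11}{12}$ ($H = -3 + \frac{- \frac{7}{4} + \frac{4^{2}}{2}}{3} = -3 + \frac{- \frac{7}{4} + \frac{1}{2} \cdot 16}{3} = -3 + \frac{- \frac{7}{4} + 8}{3} = -3 + \frac{1}{3} \cdot \frac{25}{4} = -3 + \frac{25}{12} = - \frac{11}{12} \approx -0.91667$)
$n = 16$
$\left(W + 78\right) \left(1 n + H\right) \left(89 - 64\right) = \left(8 + 78\right) \left(1 \cdot 16 - \frac{11}{12}\right) \left(89 - 64\right) = 86 \left(16 - \frac{11}{12}\right) 25 = 86 \cdot \frac{181}{12} \cdot 25 = \frac{7783}{6} \cdot 25 = \frac{194575}{6}$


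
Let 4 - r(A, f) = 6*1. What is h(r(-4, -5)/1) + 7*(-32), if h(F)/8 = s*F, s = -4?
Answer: -160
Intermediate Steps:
r(A, f) = -2 (r(A, f) = 4 - 6 = -2)
h(F) = -32*F (h(F) = 8*(-4*F) = -32*F)
h(r(-4, -5)/1) + 7*(-32) = -(-64)/1 + 7*(-32) = -(-64) - 224 = -32*(-2) - 224 = 64 - 224 = -160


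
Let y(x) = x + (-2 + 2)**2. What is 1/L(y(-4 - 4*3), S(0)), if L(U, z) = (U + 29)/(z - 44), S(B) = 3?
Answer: -41/13 ≈ -3.1538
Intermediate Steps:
y(x) = x (y(x) = x + 0**2 = x + 0 = x)
L(U, z) = (29 + U)/(-44 + z)
1/L(y(-4 - 4*3), S(0)) = 1/((29 + (-4 - 4*3))/(-44 + 3)) = 1/((29 + (-4 - 12))/(-41)) = 1/(-(29 - 16)/41) = 1/(-1/41*13) = 1/(-13/41) = -41/13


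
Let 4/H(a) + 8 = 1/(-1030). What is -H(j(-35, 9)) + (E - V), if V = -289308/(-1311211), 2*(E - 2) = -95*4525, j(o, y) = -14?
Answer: -4645046665935037/21611379702 ≈ -2.1494e+5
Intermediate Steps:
H(a) = -4120/8241 (H(a) = 4/(-8 + 1/(-1030)) = 4/(-8 - 1/1030) = 4/(-8241/1030) = 4*(-1030/8241) = -4120/8241)
E = -429871/2 (E = 2 + (-95*4525)/2 = 2 + (1/2)*(-429875) = 2 - 429875/2 = -429871/2 ≈ -2.1494e+5)
V = 289308/1311211 (V = -289308*(-1/1311211) = 289308/1311211 ≈ 0.22064)
-H(j(-35, 9)) + (E - V) = -1*(-4120/8241) + (-429871/2 - 1*289308/1311211) = 4120/8241 + (-429871/2 - 289308/1311211) = 4120/8241 - 563652162397/2622422 = -4645046665935037/21611379702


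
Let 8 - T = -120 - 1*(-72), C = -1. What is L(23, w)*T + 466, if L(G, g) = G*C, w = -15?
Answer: -822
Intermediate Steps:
T = 56 (T = 8 - (-120 - 1*(-72)) = 8 - (-120 + 72) = 8 - 1*(-48) = 8 + 48 = 56)
L(G, g) = -G (L(G, g) = G*(-1) = -G)
L(23, w)*T + 466 = -1*23*56 + 466 = -23*56 + 466 = -1288 + 466 = -822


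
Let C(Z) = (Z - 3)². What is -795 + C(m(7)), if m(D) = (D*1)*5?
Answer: 229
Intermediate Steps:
m(D) = 5*D (m(D) = D*5 = 5*D)
C(Z) = (-3 + Z)²
-795 + C(m(7)) = -795 + (-3 + 5*7)² = -795 + (-3 + 35)² = -795 + 32² = -795 + 1024 = 229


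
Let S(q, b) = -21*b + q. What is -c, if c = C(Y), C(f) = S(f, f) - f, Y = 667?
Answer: 14007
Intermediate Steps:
S(q, b) = q - 21*b
C(f) = -21*f (C(f) = (f - 21*f) - f = -20*f - f = -21*f)
c = -14007 (c = -21*667 = -14007)
-c = -1*(-14007) = 14007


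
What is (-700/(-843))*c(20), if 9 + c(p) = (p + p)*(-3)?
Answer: -30100/281 ≈ -107.12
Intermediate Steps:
c(p) = -9 - 6*p (c(p) = -9 + (p + p)*(-3) = -9 + (2*p)*(-3) = -9 - 6*p)
(-700/(-843))*c(20) = (-700/(-843))*(-9 - 6*20) = (-700*(-1/843))*(-9 - 120) = (700/843)*(-129) = -30100/281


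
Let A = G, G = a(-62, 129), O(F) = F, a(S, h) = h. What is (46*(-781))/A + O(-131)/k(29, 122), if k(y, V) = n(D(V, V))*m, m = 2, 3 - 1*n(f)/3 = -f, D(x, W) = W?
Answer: -2995711/10750 ≈ -278.67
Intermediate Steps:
n(f) = 9 + 3*f (n(f) = 9 - (-3)*f = 9 + 3*f)
G = 129
k(y, V) = 18 + 6*V (k(y, V) = (9 + 3*V)*2 = 18 + 6*V)
A = 129
(46*(-781))/A + O(-131)/k(29, 122) = (46*(-781))/129 - 131/(18 + 6*122) = -35926*1/129 - 131/(18 + 732) = -35926/129 - 131/750 = -2995711/10750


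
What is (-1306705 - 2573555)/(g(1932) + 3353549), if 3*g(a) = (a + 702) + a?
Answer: -1293420/1118357 ≈ -1.1565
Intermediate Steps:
g(a) = 234 + 2*a/3 (g(a) = ((a + 702) + a)/3 = ((702 + a) + a)/3 = (702 + 2*a)/3 = 234 + 2*a/3)
(-1306705 - 2573555)/(g(1932) + 3353549) = (-1306705 - 2573555)/((234 + (⅔)*1932) + 3353549) = -3880260/((234 + 1288) + 3353549) = -3880260/(1522 + 3353549) = -3880260/3355071 = -3880260*1/3355071 = -1293420/1118357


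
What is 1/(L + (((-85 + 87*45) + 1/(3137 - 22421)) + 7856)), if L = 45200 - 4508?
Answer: 19284/1010057351 ≈ 1.9092e-5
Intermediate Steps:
L = 40692
1/(L + (((-85 + 87*45) + 1/(3137 - 22421)) + 7856)) = 1/(40692 + (((-85 + 87*45) + 1/(3137 - 22421)) + 7856)) = 1/(40692 + (((-85 + 3915) + 1/(-19284)) + 7856)) = 1/(40692 + ((3830 - 1/19284) + 7856)) = 1/(40692 + (73857719/19284 + 7856)) = 1/(40692 + 225352823/19284) = 1/(1010057351/19284) = 19284/1010057351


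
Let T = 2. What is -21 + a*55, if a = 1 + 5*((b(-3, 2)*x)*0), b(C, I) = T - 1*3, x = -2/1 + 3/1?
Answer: 34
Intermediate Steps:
x = 1 (x = -2*1 + 3*1 = -2 + 3 = 1)
b(C, I) = -1 (b(C, I) = 2 - 1*3 = 2 - 3 = -1)
a = 1 (a = 1 + 5*(-1*1*0) = 1 + 5*(-1*0) = 1 + 5*0 = 1 + 0 = 1)
-21 + a*55 = -21 + 1*55 = -21 + 55 = 34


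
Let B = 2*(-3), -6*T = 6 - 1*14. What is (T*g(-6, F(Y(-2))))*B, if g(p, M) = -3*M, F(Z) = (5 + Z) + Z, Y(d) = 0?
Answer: 120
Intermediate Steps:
T = 4/3 (T = -(6 - 1*14)/6 = -(6 - 14)/6 = -1/6*(-8) = 4/3 ≈ 1.3333)
F(Z) = 5 + 2*Z
B = -6
(T*g(-6, F(Y(-2))))*B = (4*(-3*(5 + 2*0))/3)*(-6) = (4*(-3*(5 + 0))/3)*(-6) = (4*(-3*5)/3)*(-6) = ((4/3)*(-15))*(-6) = -20*(-6) = 120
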